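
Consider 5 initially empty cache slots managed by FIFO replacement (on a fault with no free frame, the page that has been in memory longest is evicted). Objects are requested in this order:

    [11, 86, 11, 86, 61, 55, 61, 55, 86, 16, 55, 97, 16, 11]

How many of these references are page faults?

11 -> fault, frames [11]
86 -> fault, frames [11, 86]
11 -> hit
86 -> hit
61 -> fault, frames [11, 86, 61]
55 -> fault, frames [11, 86, 61, 55]
61 -> hit
55 -> hit
86 -> hit
16 -> fault, frames [11, 86, 61, 55, 16]
55 -> hit
97 -> fault, evict 11, frames [86, 61, 55, 16, 97]
16 -> hit
11 -> fault, evict 86, frames [61, 55, 16, 97, 11]
Page faults: 7.

7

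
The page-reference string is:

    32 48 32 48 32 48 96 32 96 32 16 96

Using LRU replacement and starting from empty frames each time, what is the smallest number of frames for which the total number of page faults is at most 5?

3

f=1: 12 faults
f=2: 6 faults
f=3: 4 faults
f=4: 4 faults
Smallest f with faults ≤ 5 is 3.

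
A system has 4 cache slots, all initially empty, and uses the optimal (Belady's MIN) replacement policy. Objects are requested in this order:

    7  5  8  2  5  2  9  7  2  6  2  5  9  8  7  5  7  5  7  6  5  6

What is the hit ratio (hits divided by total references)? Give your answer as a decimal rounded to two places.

7 -> miss, frames [7]
5 -> miss, frames [7, 5]
8 -> miss, frames [7, 5, 8]
2 -> miss, frames [7, 5, 8, 2]
5 -> hit
2 -> hit
9 -> miss, evict 8, frames [7, 5, 2, 9]
7 -> hit
2 -> hit
6 -> miss, evict 7, frames [5, 2, 9, 6]
2 -> hit
5 -> hit
9 -> hit
8 -> miss, evict 9, frames [5, 2, 6, 8]
7 -> miss, evict 8, frames [5, 2, 6, 7]
5 -> hit
7 -> hit
5 -> hit
7 -> hit
6 -> hit
5 -> hit
6 -> hit
Hits: 14 of 22 references → 14/22 = 0.6364.

0.64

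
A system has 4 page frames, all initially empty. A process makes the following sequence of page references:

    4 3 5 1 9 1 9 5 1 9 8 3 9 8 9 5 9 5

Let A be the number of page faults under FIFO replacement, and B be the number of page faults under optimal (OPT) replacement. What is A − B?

2

Under FIFO: F F F F F . . . . . F F . . . F . . → 8 faults.
Under OPT: F F F F F . . . . . F . . . . . . . → 6 faults.
A − B = 8 − 6 = 2.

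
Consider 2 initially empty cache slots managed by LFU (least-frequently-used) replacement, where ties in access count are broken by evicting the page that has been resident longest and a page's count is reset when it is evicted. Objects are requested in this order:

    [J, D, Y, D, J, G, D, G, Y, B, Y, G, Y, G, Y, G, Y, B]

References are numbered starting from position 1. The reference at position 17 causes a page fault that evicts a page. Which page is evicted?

G

pos 1: J -> fault, frames [J]
pos 2: D -> fault, frames [J, D]
pos 3: Y -> fault, evict J, frames [D, Y]
pos 4: D -> hit
pos 5: J -> fault, evict Y, frames [D, J]
pos 6: G -> fault, evict J, frames [D, G]
pos 7: D -> hit
pos 8: G -> hit
pos 9: Y -> fault, evict G, frames [D, Y]
pos 10: B -> fault, evict Y, frames [D, B]
pos 11: Y -> fault, evict B, frames [D, Y]
pos 12: G -> fault, evict Y, frames [D, G]
pos 13: Y -> fault, evict G, frames [D, Y]
pos 14: G -> fault, evict Y, frames [D, G]
pos 15: Y -> fault, evict G, frames [D, Y]
pos 16: G -> fault, evict Y, frames [D, G]
pos 17: Y -> fault, evict G, frames [D, Y]
At position 17, page G is evicted.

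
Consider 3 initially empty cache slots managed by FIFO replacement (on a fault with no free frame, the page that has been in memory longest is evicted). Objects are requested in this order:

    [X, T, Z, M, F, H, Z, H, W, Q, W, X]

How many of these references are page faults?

X → miss, frames (X)
T → miss, frames (X T)
Z → miss, frames (X T Z)
M → miss, evict X, frames (T Z M)
F → miss, evict T, frames (Z M F)
H → miss, evict Z, frames (M F H)
Z → miss, evict M, frames (F H Z)
H → hit
W → miss, evict F, frames (H Z W)
Q → miss, evict H, frames (Z W Q)
W → hit
X → miss, evict Z, frames (W Q X)
Page faults: 10.

10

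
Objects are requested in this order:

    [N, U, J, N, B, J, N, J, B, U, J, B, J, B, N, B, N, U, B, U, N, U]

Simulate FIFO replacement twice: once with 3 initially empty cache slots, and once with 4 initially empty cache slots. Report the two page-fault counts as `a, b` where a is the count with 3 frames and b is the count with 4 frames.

10, 4

3 frames: F F F . F . F . . F F F . . F . . F . . . . → 10 faults.
4 frames: F F F . F . . . . . . . . . . . . . . . . . → 4 faults.
4 < 10: adding a frame reduced faults, as is typical.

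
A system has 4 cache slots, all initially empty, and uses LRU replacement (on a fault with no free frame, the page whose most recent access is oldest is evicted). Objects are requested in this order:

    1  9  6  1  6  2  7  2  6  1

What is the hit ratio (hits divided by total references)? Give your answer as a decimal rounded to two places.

0.50

1 → miss, frames [1]
9 → miss, frames [1, 9]
6 → miss, frames [1, 9, 6]
1 → hit
6 → hit
2 → miss, frames [9, 1, 6, 2]
7 → miss, evict 9, frames [1, 6, 2, 7]
2 → hit
6 → hit
1 → hit
Hits: 5 of 10 references → 5/10 = 0.5000.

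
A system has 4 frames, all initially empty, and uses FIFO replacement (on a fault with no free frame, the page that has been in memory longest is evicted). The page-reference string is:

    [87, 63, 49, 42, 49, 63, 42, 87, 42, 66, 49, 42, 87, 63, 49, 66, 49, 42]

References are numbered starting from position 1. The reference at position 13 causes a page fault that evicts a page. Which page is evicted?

63

pos 1: 87: fault, frames (87)
pos 2: 63: fault, frames (87 63)
pos 3: 49: fault, frames (87 63 49)
pos 4: 42: fault, frames (87 63 49 42)
pos 5: 49: hit
pos 6: 63: hit
pos 7: 42: hit
pos 8: 87: hit
pos 9: 42: hit
pos 10: 66: fault, evict 87, frames (63 49 42 66)
pos 11: 49: hit
pos 12: 42: hit
pos 13: 87: fault, evict 63, frames (49 42 66 87)
At position 13, page 63 is evicted.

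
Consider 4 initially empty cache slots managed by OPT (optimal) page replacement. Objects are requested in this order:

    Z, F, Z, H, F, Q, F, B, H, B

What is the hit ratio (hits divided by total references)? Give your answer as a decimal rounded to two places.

0.50

Z -> fault, frames (Z)
F -> fault, frames (Z F)
Z -> hit
H -> fault, frames (Z F H)
F -> hit
Q -> fault, frames (Z F H Q)
F -> hit
B -> fault, evict Q, frames (Z F H B)
H -> hit
B -> hit
Hits: 5 of 10 references → 5/10 = 0.5000.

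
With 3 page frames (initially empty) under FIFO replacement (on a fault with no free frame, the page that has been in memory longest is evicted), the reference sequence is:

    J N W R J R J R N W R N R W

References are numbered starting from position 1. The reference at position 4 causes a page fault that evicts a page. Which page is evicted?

J

pos 1: J: fault, frames [J]
pos 2: N: fault, frames [J, N]
pos 3: W: fault, frames [J, N, W]
pos 4: R: fault, evict J, frames [N, W, R]
At position 4, page J is evicted.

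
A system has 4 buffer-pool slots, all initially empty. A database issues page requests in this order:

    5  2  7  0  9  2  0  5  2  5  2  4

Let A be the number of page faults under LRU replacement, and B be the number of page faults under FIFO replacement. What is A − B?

-1

Under LRU: F F F F F . . F . . . F → 7 faults.
Under FIFO: F F F F F . . F F . . F → 8 faults.
A − B = 7 − 8 = -1.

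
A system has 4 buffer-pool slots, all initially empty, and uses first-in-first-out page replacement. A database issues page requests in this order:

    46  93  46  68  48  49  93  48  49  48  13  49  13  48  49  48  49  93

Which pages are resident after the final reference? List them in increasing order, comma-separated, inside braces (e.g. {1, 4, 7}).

46 -> fault, frames (46)
93 -> fault, frames (46 93)
46 -> hit
68 -> fault, frames (46 93 68)
48 -> fault, frames (46 93 68 48)
49 -> fault, evict 46, frames (93 68 48 49)
93 -> hit
48 -> hit
49 -> hit
48 -> hit
13 -> fault, evict 93, frames (68 48 49 13)
49 -> hit
13 -> hit
48 -> hit
49 -> hit
48 -> hit
49 -> hit
93 -> fault, evict 68, frames (48 49 13 93)

{13, 48, 49, 93}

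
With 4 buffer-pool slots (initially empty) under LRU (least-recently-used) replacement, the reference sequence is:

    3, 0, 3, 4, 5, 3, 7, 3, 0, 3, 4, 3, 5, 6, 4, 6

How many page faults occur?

9

3: fault, frames (3)
0: fault, frames (3 0)
3: hit
4: fault, frames (0 3 4)
5: fault, frames (0 3 4 5)
3: hit
7: fault, evict 0, frames (4 5 3 7)
3: hit
0: fault, evict 4, frames (5 7 3 0)
3: hit
4: fault, evict 5, frames (7 0 3 4)
3: hit
5: fault, evict 7, frames (0 4 3 5)
6: fault, evict 0, frames (4 3 5 6)
4: hit
6: hit
Page faults: 9.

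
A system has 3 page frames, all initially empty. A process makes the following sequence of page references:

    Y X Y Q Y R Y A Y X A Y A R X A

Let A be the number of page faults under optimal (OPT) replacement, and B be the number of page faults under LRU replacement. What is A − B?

-2

Under OPT: F F . F . F . F . . . . . F . . → 6 faults.
Under LRU: F F . F . F . F . F . . . F F . → 8 faults.
A − B = 6 − 8 = -2.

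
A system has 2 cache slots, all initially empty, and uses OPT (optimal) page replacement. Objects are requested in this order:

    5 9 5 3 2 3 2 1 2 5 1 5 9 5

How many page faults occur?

7

5 -> miss, frames (5)
9 -> miss, frames (5 9)
5 -> hit
3 -> miss, evict 9, frames (5 3)
2 -> miss, evict 5, frames (3 2)
3 -> hit
2 -> hit
1 -> miss, evict 3, frames (2 1)
2 -> hit
5 -> miss, evict 2, frames (1 5)
1 -> hit
5 -> hit
9 -> miss, evict 1, frames (5 9)
5 -> hit
Page faults: 7.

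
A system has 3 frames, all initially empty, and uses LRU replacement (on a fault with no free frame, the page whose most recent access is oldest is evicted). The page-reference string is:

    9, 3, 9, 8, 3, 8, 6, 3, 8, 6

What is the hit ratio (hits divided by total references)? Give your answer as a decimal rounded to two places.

9 -> fault, frames [9]
3 -> fault, frames [9, 3]
9 -> hit
8 -> fault, frames [3, 9, 8]
3 -> hit
8 -> hit
6 -> fault, evict 9, frames [3, 8, 6]
3 -> hit
8 -> hit
6 -> hit
Hits: 6 of 10 references → 6/10 = 0.6000.

0.60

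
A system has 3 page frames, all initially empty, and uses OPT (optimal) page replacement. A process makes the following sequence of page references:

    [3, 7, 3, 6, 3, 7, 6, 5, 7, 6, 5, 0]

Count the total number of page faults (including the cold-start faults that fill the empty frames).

3 -> miss, frames [3]
7 -> miss, frames [3, 7]
3 -> hit
6 -> miss, frames [3, 7, 6]
3 -> hit
7 -> hit
6 -> hit
5 -> miss, evict 3, frames [7, 6, 5]
7 -> hit
6 -> hit
5 -> hit
0 -> miss, evict 5, frames [7, 6, 0]
Page faults: 5.

5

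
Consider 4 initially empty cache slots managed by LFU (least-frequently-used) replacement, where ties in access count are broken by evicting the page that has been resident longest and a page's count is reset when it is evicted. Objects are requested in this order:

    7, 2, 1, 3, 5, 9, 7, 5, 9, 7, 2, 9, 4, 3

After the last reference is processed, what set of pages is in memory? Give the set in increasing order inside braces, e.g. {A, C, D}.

7 -> fault, frames [7]
2 -> fault, frames [7, 2]
1 -> fault, frames [7, 2, 1]
3 -> fault, frames [7, 2, 1, 3]
5 -> fault, evict 7, frames [2, 1, 3, 5]
9 -> fault, evict 2, frames [1, 3, 5, 9]
7 -> fault, evict 1, frames [3, 5, 9, 7]
5 -> hit
9 -> hit
7 -> hit
2 -> fault, evict 3, frames [5, 9, 7, 2]
9 -> hit
4 -> fault, evict 2, frames [5, 9, 7, 4]
3 -> fault, evict 4, frames [5, 9, 7, 3]

{3, 5, 7, 9}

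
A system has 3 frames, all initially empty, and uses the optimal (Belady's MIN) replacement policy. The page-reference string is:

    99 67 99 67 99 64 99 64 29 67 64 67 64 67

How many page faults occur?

4

99 -> miss, frames (99)
67 -> miss, frames (99 67)
99 -> hit
67 -> hit
99 -> hit
64 -> miss, frames (99 67 64)
99 -> hit
64 -> hit
29 -> miss, evict 99, frames (67 64 29)
67 -> hit
64 -> hit
67 -> hit
64 -> hit
67 -> hit
Page faults: 4.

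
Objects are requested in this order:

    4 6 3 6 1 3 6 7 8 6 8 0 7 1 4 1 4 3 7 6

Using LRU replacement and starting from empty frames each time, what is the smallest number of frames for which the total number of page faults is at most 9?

7

f=1: 20 faults
f=2: 16 faults
f=3: 13 faults
f=4: 11 faults
f=5: 11 faults
f=6: 10 faults
f=7: 7 faults
Smallest f with faults ≤ 9 is 7.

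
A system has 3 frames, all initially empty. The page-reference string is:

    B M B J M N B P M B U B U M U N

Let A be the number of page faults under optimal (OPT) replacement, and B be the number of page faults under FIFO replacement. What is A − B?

-3

Under OPT: F F . F . F . F . . F . . . . F → 7 faults.
Under FIFO: F F . F . F F F F . F F . . . F → 10 faults.
A − B = 7 − 10 = -3.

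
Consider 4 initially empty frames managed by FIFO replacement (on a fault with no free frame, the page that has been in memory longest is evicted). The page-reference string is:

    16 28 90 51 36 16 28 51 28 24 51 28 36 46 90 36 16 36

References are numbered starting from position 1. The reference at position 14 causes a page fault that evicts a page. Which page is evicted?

pos 1: 16: fault, frames (16)
pos 2: 28: fault, frames (16 28)
pos 3: 90: fault, frames (16 28 90)
pos 4: 51: fault, frames (16 28 90 51)
pos 5: 36: fault, evict 16, frames (28 90 51 36)
pos 6: 16: fault, evict 28, frames (90 51 36 16)
pos 7: 28: fault, evict 90, frames (51 36 16 28)
pos 8: 51: hit
pos 9: 28: hit
pos 10: 24: fault, evict 51, frames (36 16 28 24)
pos 11: 51: fault, evict 36, frames (16 28 24 51)
pos 12: 28: hit
pos 13: 36: fault, evict 16, frames (28 24 51 36)
pos 14: 46: fault, evict 28, frames (24 51 36 46)
At position 14, page 28 is evicted.

28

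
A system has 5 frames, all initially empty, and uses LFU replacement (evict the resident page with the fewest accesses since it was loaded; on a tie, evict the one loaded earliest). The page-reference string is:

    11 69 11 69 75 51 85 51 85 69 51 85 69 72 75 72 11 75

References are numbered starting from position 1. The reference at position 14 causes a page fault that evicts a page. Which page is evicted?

75

pos 1: 11 → fault, frames (11)
pos 2: 69 → fault, frames (11 69)
pos 3: 11 → hit
pos 4: 69 → hit
pos 5: 75 → fault, frames (11 69 75)
pos 6: 51 → fault, frames (11 69 75 51)
pos 7: 85 → fault, frames (11 69 75 51 85)
pos 8: 51 → hit
pos 9: 85 → hit
pos 10: 69 → hit
pos 11: 51 → hit
pos 12: 85 → hit
pos 13: 69 → hit
pos 14: 72 → fault, evict 75, frames (11 69 51 85 72)
At position 14, page 75 is evicted.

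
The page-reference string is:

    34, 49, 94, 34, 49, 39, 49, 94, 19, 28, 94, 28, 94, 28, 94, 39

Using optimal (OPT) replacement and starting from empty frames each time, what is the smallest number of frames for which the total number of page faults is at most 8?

3

f=1: 16 faults
f=2: 9 faults
f=3: 6 faults
f=4: 6 faults
f=5: 6 faults
f=6: 6 faults
Smallest f with faults ≤ 8 is 3.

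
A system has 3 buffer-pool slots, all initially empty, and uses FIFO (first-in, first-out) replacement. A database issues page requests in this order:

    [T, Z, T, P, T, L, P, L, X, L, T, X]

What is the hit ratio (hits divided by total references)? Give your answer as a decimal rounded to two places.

0.50

T → fault, frames [T]
Z → fault, frames [T, Z]
T → hit
P → fault, frames [T, Z, P]
T → hit
L → fault, evict T, frames [Z, P, L]
P → hit
L → hit
X → fault, evict Z, frames [P, L, X]
L → hit
T → fault, evict P, frames [L, X, T]
X → hit
Hits: 6 of 12 references → 6/12 = 0.5000.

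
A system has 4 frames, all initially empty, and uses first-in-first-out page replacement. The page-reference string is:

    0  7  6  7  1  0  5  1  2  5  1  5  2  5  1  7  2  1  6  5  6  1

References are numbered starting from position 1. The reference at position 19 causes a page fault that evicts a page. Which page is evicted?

1

pos 1: 0 → fault, frames [0]
pos 2: 7 → fault, frames [0, 7]
pos 3: 6 → fault, frames [0, 7, 6]
pos 4: 7 → hit
pos 5: 1 → fault, frames [0, 7, 6, 1]
pos 6: 0 → hit
pos 7: 5 → fault, evict 0, frames [7, 6, 1, 5]
pos 8: 1 → hit
pos 9: 2 → fault, evict 7, frames [6, 1, 5, 2]
pos 10: 5 → hit
pos 11: 1 → hit
pos 12: 5 → hit
pos 13: 2 → hit
pos 14: 5 → hit
pos 15: 1 → hit
pos 16: 7 → fault, evict 6, frames [1, 5, 2, 7]
pos 17: 2 → hit
pos 18: 1 → hit
pos 19: 6 → fault, evict 1, frames [5, 2, 7, 6]
At position 19, page 1 is evicted.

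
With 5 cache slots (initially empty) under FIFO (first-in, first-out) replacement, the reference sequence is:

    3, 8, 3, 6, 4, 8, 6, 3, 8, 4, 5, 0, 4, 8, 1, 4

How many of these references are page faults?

7

3 → fault, frames {3}
8 → fault, frames {3,8}
3 → hit
6 → fault, frames {3,8,6}
4 → fault, frames {3,8,6,4}
8 → hit
6 → hit
3 → hit
8 → hit
4 → hit
5 → fault, frames {3,8,6,4,5}
0 → fault, evict 3, frames {8,6,4,5,0}
4 → hit
8 → hit
1 → fault, evict 8, frames {6,4,5,0,1}
4 → hit
Page faults: 7.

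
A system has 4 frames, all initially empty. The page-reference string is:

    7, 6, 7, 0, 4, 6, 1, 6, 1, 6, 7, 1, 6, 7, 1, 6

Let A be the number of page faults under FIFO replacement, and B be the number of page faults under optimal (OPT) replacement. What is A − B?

Under FIFO: F F . F F . F . . . F . F . . . → 7 faults.
Under OPT: F F . F F . F . . . . . . . . . → 5 faults.
A − B = 7 − 5 = 2.

2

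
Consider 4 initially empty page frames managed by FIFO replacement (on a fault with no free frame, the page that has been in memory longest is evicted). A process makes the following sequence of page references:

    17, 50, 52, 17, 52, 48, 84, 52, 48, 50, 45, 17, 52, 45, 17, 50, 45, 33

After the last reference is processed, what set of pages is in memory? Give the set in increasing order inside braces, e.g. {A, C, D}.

{17, 33, 50, 52}

17 -> miss, frames (17)
50 -> miss, frames (17 50)
52 -> miss, frames (17 50 52)
17 -> hit
52 -> hit
48 -> miss, frames (17 50 52 48)
84 -> miss, evict 17, frames (50 52 48 84)
52 -> hit
48 -> hit
50 -> hit
45 -> miss, evict 50, frames (52 48 84 45)
17 -> miss, evict 52, frames (48 84 45 17)
52 -> miss, evict 48, frames (84 45 17 52)
45 -> hit
17 -> hit
50 -> miss, evict 84, frames (45 17 52 50)
45 -> hit
33 -> miss, evict 45, frames (17 52 50 33)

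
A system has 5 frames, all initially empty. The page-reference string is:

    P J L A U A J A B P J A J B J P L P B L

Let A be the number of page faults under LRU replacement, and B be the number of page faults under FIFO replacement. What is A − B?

Under LRU: F F F F F . . . F F . . . . . . F . . . → 8 faults.
Under FIFO: F F F F F . . . F F F . . . . . F . . . → 9 faults.
A − B = 8 − 9 = -1.

-1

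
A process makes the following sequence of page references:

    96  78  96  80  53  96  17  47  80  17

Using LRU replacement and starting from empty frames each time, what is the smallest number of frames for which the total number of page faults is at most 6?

f=1: 10 faults
f=2: 9 faults
f=3: 7 faults
f=4: 7 faults
f=5: 6 faults
f=6: 6 faults
Smallest f with faults ≤ 6 is 5.

5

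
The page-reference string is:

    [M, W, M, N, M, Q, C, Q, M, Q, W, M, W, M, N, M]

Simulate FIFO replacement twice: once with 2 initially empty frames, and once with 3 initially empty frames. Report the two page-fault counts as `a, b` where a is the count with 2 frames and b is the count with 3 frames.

11, 8

2 frames: F F . F F F F . F F F F . . F . → 11 faults.
3 frames: F F . F . F F . F . F . . . F . → 8 faults.
8 < 11: adding a frame reduced faults, as is typical.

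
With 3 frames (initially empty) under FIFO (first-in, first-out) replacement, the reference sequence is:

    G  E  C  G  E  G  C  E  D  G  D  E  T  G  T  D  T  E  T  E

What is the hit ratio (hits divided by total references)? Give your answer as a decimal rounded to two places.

0.60

G → miss, frames {G}
E → miss, frames {G,E}
C → miss, frames {G,E,C}
G → hit
E → hit
G → hit
C → hit
E → hit
D → miss, evict G, frames {E,C,D}
G → miss, evict E, frames {C,D,G}
D → hit
E → miss, evict C, frames {D,G,E}
T → miss, evict D, frames {G,E,T}
G → hit
T → hit
D → miss, evict G, frames {E,T,D}
T → hit
E → hit
T → hit
E → hit
Hits: 12 of 20 references → 12/20 = 0.6000.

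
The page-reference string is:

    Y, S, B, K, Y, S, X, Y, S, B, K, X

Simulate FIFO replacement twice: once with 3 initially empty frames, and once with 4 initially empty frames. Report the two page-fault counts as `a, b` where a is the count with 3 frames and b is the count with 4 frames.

9, 10

3 frames: F F F F F F F . . F F . → 9 faults.
4 frames: F F F F . . F F F F F F → 10 faults.
10 > 9: adding a frame increased faults — Belady's anomaly.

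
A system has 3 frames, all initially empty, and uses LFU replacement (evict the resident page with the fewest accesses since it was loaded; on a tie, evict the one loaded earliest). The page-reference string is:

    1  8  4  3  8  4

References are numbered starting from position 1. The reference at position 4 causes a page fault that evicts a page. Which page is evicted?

pos 1: 1: miss, frames (1)
pos 2: 8: miss, frames (1 8)
pos 3: 4: miss, frames (1 8 4)
pos 4: 3: miss, evict 1, frames (8 4 3)
At position 4, page 1 is evicted.

1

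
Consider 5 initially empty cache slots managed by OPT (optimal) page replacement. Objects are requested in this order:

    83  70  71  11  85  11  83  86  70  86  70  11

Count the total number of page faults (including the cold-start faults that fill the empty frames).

6

83 → fault, frames (83)
70 → fault, frames (83 70)
71 → fault, frames (83 70 71)
11 → fault, frames (83 70 71 11)
85 → fault, frames (83 70 71 11 85)
11 → hit
83 → hit
86 → fault, evict 85, frames (83 70 71 11 86)
70 → hit
86 → hit
70 → hit
11 → hit
Page faults: 6.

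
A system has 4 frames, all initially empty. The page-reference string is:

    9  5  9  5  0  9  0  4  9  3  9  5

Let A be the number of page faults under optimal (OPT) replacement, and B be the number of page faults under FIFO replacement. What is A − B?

-2

Under OPT: F F . . F . . F . F . . → 5 faults.
Under FIFO: F F . . F . . F . F F F → 7 faults.
A − B = 5 − 7 = -2.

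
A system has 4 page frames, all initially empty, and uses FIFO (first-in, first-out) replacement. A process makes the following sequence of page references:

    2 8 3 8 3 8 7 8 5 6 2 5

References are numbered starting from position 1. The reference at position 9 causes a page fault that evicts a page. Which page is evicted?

2

pos 1: 2: fault, frames {2}
pos 2: 8: fault, frames {2,8}
pos 3: 3: fault, frames {2,8,3}
pos 4: 8: hit
pos 5: 3: hit
pos 6: 8: hit
pos 7: 7: fault, frames {2,8,3,7}
pos 8: 8: hit
pos 9: 5: fault, evict 2, frames {8,3,7,5}
At position 9, page 2 is evicted.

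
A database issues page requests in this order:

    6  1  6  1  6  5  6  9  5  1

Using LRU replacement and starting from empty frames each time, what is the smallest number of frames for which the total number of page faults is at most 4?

f=1: 10 faults
f=2: 6 faults
f=3: 5 faults
f=4: 4 faults
Smallest f with faults ≤ 4 is 4.

4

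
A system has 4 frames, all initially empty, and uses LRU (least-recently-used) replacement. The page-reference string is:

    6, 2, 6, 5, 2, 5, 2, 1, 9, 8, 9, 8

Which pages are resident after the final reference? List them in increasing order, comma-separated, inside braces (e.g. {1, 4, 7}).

{1, 2, 8, 9}

6 -> fault, frames {6}
2 -> fault, frames {6,2}
6 -> hit
5 -> fault, frames {2,6,5}
2 -> hit
5 -> hit
2 -> hit
1 -> fault, frames {6,5,2,1}
9 -> fault, evict 6, frames {5,2,1,9}
8 -> fault, evict 5, frames {2,1,9,8}
9 -> hit
8 -> hit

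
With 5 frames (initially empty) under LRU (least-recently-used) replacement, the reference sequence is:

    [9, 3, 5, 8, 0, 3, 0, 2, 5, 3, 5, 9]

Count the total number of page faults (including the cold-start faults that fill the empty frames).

9: fault, frames {9}
3: fault, frames {9,3}
5: fault, frames {9,3,5}
8: fault, frames {9,3,5,8}
0: fault, frames {9,3,5,8,0}
3: hit
0: hit
2: fault, evict 9, frames {5,8,3,0,2}
5: hit
3: hit
5: hit
9: fault, evict 8, frames {0,2,3,5,9}
Page faults: 7.

7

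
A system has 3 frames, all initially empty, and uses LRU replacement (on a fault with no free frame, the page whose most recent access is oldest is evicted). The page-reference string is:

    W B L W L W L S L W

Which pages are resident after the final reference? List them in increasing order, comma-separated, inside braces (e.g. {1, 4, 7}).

{L, S, W}

W: fault, frames {W}
B: fault, frames {W,B}
L: fault, frames {W,B,L}
W: hit
L: hit
W: hit
L: hit
S: fault, evict B, frames {W,L,S}
L: hit
W: hit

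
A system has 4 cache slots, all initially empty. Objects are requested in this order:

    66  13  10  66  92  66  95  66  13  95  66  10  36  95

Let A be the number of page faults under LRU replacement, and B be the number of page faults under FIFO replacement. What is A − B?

-2

Under LRU: F F F . F . F . F . . F F . → 8 faults.
Under FIFO: F F F . F . F F F . . F F F → 10 faults.
A − B = 8 − 10 = -2.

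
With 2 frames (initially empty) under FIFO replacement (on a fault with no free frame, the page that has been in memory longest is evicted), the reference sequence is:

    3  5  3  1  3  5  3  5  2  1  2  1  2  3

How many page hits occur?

6

3 → fault, frames [3]
5 → fault, frames [3, 5]
3 → hit
1 → fault, evict 3, frames [5, 1]
3 → fault, evict 5, frames [1, 3]
5 → fault, evict 1, frames [3, 5]
3 → hit
5 → hit
2 → fault, evict 3, frames [5, 2]
1 → fault, evict 5, frames [2, 1]
2 → hit
1 → hit
2 → hit
3 → fault, evict 2, frames [1, 3]
Hits: 6.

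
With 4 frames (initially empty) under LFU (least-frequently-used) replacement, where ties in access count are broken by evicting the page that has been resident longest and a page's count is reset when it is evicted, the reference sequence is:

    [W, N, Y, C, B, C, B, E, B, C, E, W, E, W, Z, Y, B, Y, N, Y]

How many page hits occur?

W → fault, frames {W}
N → fault, frames {W,N}
Y → fault, frames {W,N,Y}
C → fault, frames {W,N,Y,C}
B → fault, evict W, frames {N,Y,C,B}
C → hit
B → hit
E → fault, evict N, frames {Y,C,B,E}
B → hit
C → hit
E → hit
W → fault, evict Y, frames {C,B,E,W}
E → hit
W → hit
Z → fault, evict W, frames {C,B,E,Z}
Y → fault, evict Z, frames {C,B,E,Y}
B → hit
Y → hit
N → fault, evict Y, frames {C,B,E,N}
Y → fault, evict N, frames {C,B,E,Y}
Hits: 9.

9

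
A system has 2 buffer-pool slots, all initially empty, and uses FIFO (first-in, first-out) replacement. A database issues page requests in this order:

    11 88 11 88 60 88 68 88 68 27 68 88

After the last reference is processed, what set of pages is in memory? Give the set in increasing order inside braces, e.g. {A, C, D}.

{68, 88}

11 → miss, frames {11}
88 → miss, frames {11,88}
11 → hit
88 → hit
60 → miss, evict 11, frames {88,60}
88 → hit
68 → miss, evict 88, frames {60,68}
88 → miss, evict 60, frames {68,88}
68 → hit
27 → miss, evict 68, frames {88,27}
68 → miss, evict 88, frames {27,68}
88 → miss, evict 27, frames {68,88}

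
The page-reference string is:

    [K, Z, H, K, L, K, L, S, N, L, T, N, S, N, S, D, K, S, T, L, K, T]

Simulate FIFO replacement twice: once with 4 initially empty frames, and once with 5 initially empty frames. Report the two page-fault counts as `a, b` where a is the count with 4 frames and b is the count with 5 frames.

4 frames: F F F . F . . F F . F . . . . F F F . F . F → 12 faults.
5 frames: F F F . F . . F F . F . . . . F F . . F . . → 10 faults.
10 < 12: adding a frame reduced faults, as is typical.

12, 10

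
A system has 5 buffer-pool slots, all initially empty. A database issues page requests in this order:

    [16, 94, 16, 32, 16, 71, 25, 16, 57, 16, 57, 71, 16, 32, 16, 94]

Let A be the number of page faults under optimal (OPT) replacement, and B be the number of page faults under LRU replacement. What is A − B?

Under OPT: F F . F . F F . F . . . . . . . → 6 faults.
Under LRU: F F . F . F F . F . . . . . . F → 7 faults.
A − B = 6 − 7 = -1.

-1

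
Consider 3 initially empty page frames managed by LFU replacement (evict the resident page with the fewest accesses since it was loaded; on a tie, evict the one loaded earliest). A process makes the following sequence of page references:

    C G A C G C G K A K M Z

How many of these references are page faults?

8

C → miss, frames (C)
G → miss, frames (C G)
A → miss, frames (C G A)
C → hit
G → hit
C → hit
G → hit
K → miss, evict A, frames (C G K)
A → miss, evict K, frames (C G A)
K → miss, evict A, frames (C G K)
M → miss, evict K, frames (C G M)
Z → miss, evict M, frames (C G Z)
Page faults: 8.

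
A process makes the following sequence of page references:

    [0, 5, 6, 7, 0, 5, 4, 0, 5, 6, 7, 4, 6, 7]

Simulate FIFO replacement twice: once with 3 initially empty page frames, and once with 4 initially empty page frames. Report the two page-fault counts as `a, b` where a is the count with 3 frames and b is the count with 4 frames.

3 frames: F F F F F F F . . F F . . . → 9 faults.
4 frames: F F F F . . F F F F F F . . → 10 faults.
10 > 9: adding a frame increased faults — Belady's anomaly.

9, 10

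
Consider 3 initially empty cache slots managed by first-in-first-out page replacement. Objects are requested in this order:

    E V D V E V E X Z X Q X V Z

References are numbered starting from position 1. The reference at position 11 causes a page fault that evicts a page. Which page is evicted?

pos 1: E → fault, frames [E]
pos 2: V → fault, frames [E, V]
pos 3: D → fault, frames [E, V, D]
pos 4: V → hit
pos 5: E → hit
pos 6: V → hit
pos 7: E → hit
pos 8: X → fault, evict E, frames [V, D, X]
pos 9: Z → fault, evict V, frames [D, X, Z]
pos 10: X → hit
pos 11: Q → fault, evict D, frames [X, Z, Q]
At position 11, page D is evicted.

D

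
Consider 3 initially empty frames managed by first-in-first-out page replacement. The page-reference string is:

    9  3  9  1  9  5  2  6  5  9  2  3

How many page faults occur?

9 → fault, frames (9)
3 → fault, frames (9 3)
9 → hit
1 → fault, frames (9 3 1)
9 → hit
5 → fault, evict 9, frames (3 1 5)
2 → fault, evict 3, frames (1 5 2)
6 → fault, evict 1, frames (5 2 6)
5 → hit
9 → fault, evict 5, frames (2 6 9)
2 → hit
3 → fault, evict 2, frames (6 9 3)
Page faults: 8.

8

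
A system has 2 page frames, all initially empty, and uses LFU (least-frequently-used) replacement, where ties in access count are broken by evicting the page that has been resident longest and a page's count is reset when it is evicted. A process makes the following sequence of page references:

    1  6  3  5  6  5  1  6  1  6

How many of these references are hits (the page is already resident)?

1 -> miss, frames [1]
6 -> miss, frames [1, 6]
3 -> miss, evict 1, frames [6, 3]
5 -> miss, evict 6, frames [3, 5]
6 -> miss, evict 3, frames [5, 6]
5 -> hit
1 -> miss, evict 6, frames [5, 1]
6 -> miss, evict 1, frames [5, 6]
1 -> miss, evict 6, frames [5, 1]
6 -> miss, evict 1, frames [5, 6]
Hits: 1.

1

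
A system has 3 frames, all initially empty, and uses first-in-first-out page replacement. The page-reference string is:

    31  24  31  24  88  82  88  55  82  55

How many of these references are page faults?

5

31 -> fault, frames (31)
24 -> fault, frames (31 24)
31 -> hit
24 -> hit
88 -> fault, frames (31 24 88)
82 -> fault, evict 31, frames (24 88 82)
88 -> hit
55 -> fault, evict 24, frames (88 82 55)
82 -> hit
55 -> hit
Page faults: 5.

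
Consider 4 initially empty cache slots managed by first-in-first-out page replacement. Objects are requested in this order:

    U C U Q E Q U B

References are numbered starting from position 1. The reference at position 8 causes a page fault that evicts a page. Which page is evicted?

pos 1: U -> fault, frames [U]
pos 2: C -> fault, frames [U, C]
pos 3: U -> hit
pos 4: Q -> fault, frames [U, C, Q]
pos 5: E -> fault, frames [U, C, Q, E]
pos 6: Q -> hit
pos 7: U -> hit
pos 8: B -> fault, evict U, frames [C, Q, E, B]
At position 8, page U is evicted.

U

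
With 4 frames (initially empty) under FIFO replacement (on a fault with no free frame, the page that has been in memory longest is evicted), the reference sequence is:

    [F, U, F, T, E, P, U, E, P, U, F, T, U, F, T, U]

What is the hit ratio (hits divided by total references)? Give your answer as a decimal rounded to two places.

0.50

F → fault, frames (F)
U → fault, frames (F U)
F → hit
T → fault, frames (F U T)
E → fault, frames (F U T E)
P → fault, evict F, frames (U T E P)
U → hit
E → hit
P → hit
U → hit
F → fault, evict U, frames (T E P F)
T → hit
U → fault, evict T, frames (E P F U)
F → hit
T → fault, evict E, frames (P F U T)
U → hit
Hits: 8 of 16 references → 8/16 = 0.5000.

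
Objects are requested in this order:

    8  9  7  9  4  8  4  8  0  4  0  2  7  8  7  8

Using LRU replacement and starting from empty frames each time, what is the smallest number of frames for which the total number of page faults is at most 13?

2

f=1: 16 faults
f=2: 10 faults
f=3: 9 faults
f=4: 8 faults
f=5: 7 faults
f=6: 6 faults
Smallest f with faults ≤ 13 is 2.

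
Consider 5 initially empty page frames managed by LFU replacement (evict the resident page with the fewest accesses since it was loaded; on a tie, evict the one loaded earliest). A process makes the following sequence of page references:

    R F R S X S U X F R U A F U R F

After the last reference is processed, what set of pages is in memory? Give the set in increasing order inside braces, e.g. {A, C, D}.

R -> miss, frames {R}
F -> miss, frames {R,F}
R -> hit
S -> miss, frames {R,F,S}
X -> miss, frames {R,F,S,X}
S -> hit
U -> miss, frames {R,F,S,X,U}
X -> hit
F -> hit
R -> hit
U -> hit
A -> miss, evict F, frames {R,S,X,U,A}
F -> miss, evict A, frames {R,S,X,U,F}
U -> hit
R -> hit
F -> hit

{F, R, S, U, X}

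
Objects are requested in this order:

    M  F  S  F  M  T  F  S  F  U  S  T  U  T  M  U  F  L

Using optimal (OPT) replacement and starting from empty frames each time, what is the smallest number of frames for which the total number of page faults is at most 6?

5

f=1: 18 faults
f=2: 11 faults
f=3: 8 faults
f=4: 7 faults
f=5: 6 faults
f=6: 6 faults
Smallest f with faults ≤ 6 is 5.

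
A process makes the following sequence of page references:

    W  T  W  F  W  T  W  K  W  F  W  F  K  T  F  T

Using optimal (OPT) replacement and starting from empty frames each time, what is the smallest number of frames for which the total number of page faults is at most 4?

f=1: 16 faults
f=2: 8 faults
f=3: 5 faults
f=4: 4 faults
Smallest f with faults ≤ 4 is 4.

4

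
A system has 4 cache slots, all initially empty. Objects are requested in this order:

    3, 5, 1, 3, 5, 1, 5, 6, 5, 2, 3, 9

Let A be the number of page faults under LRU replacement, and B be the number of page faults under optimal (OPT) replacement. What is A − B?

1

Under LRU: F F F . . . . F . F F F → 7 faults.
Under OPT: F F F . . . . F . F . F → 6 faults.
A − B = 7 − 6 = 1.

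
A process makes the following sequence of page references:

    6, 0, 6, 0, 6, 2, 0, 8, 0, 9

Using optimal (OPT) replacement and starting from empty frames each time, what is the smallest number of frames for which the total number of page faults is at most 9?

f=1: 10 faults
f=2: 5 faults
f=3: 5 faults
f=4: 5 faults
f=5: 5 faults
Smallest f with faults ≤ 9 is 2.

2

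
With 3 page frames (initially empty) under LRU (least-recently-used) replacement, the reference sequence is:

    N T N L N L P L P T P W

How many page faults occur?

N -> miss, frames [N]
T -> miss, frames [N, T]
N -> hit
L -> miss, frames [T, N, L]
N -> hit
L -> hit
P -> miss, evict T, frames [N, L, P]
L -> hit
P -> hit
T -> miss, evict N, frames [L, P, T]
P -> hit
W -> miss, evict L, frames [T, P, W]
Page faults: 6.

6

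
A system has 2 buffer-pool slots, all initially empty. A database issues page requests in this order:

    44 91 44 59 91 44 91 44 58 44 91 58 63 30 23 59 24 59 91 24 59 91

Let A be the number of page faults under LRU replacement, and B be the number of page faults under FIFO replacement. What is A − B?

Under LRU: F F . F F F . . F . F F F F F F F . F F F F → 17 faults.
Under FIFO: F F . F . F F . F F F F F F F F F . F . F . → 16 faults.
A − B = 17 − 16 = 1.

1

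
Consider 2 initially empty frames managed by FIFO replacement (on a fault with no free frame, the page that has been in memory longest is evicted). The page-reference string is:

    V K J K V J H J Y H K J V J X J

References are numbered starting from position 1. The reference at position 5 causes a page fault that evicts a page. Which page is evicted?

K

pos 1: V -> miss, frames (V)
pos 2: K -> miss, frames (V K)
pos 3: J -> miss, evict V, frames (K J)
pos 4: K -> hit
pos 5: V -> miss, evict K, frames (J V)
At position 5, page K is evicted.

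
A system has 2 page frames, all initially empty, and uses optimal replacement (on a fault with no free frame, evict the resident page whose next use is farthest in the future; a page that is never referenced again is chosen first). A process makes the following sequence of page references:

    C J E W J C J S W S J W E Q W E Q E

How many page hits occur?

7

C → fault, frames {C}
J → fault, frames {C,J}
E → fault, evict C, frames {J,E}
W → fault, evict E, frames {J,W}
J → hit
C → fault, evict W, frames {J,C}
J → hit
S → fault, evict C, frames {J,S}
W → fault, evict J, frames {S,W}
S → hit
J → fault, evict S, frames {W,J}
W → hit
E → fault, evict J, frames {W,E}
Q → fault, evict E, frames {W,Q}
W → hit
E → fault, evict W, frames {Q,E}
Q → hit
E → hit
Hits: 7.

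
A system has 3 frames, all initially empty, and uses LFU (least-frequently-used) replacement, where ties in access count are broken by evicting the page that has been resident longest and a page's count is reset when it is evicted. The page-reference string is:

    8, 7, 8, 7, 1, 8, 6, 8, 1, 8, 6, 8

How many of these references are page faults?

8 → miss, frames (8)
7 → miss, frames (8 7)
8 → hit
7 → hit
1 → miss, frames (8 7 1)
8 → hit
6 → miss, evict 1, frames (8 7 6)
8 → hit
1 → miss, evict 6, frames (8 7 1)
8 → hit
6 → miss, evict 1, frames (8 7 6)
8 → hit
Page faults: 6.

6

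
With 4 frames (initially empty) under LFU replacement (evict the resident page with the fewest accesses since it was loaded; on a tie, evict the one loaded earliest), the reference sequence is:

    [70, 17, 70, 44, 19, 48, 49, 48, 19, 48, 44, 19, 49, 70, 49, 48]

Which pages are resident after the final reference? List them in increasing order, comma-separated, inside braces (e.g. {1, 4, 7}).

70 -> miss, frames (70)
17 -> miss, frames (70 17)
70 -> hit
44 -> miss, frames (70 17 44)
19 -> miss, frames (70 17 44 19)
48 -> miss, evict 17, frames (70 44 19 48)
49 -> miss, evict 44, frames (70 19 48 49)
48 -> hit
19 -> hit
48 -> hit
44 -> miss, evict 49, frames (70 19 48 44)
19 -> hit
49 -> miss, evict 44, frames (70 19 48 49)
70 -> hit
49 -> hit
48 -> hit

{19, 48, 49, 70}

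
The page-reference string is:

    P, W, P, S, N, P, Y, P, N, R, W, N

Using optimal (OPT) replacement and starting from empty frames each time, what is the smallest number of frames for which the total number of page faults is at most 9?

2

f=1: 12 faults
f=2: 8 faults
f=3: 7 faults
f=4: 6 faults
f=5: 6 faults
f=6: 6 faults
Smallest f with faults ≤ 9 is 2.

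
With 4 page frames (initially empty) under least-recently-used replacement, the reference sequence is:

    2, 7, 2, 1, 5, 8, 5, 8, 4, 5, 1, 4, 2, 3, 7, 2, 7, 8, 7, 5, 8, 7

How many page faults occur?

11

2 -> fault, frames [2]
7 -> fault, frames [2, 7]
2 -> hit
1 -> fault, frames [7, 2, 1]
5 -> fault, frames [7, 2, 1, 5]
8 -> fault, evict 7, frames [2, 1, 5, 8]
5 -> hit
8 -> hit
4 -> fault, evict 2, frames [1, 5, 8, 4]
5 -> hit
1 -> hit
4 -> hit
2 -> fault, evict 8, frames [5, 1, 4, 2]
3 -> fault, evict 5, frames [1, 4, 2, 3]
7 -> fault, evict 1, frames [4, 2, 3, 7]
2 -> hit
7 -> hit
8 -> fault, evict 4, frames [3, 2, 7, 8]
7 -> hit
5 -> fault, evict 3, frames [2, 8, 7, 5]
8 -> hit
7 -> hit
Page faults: 11.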